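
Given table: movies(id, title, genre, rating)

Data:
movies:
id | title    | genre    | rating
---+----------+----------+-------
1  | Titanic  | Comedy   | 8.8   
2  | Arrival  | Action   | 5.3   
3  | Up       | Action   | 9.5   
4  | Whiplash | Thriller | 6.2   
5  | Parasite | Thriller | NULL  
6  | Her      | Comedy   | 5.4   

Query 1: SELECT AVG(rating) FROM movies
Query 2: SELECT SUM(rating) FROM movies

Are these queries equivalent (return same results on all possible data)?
No, not equivalent

Query 1 returns: [(7.040000000000001,)]
Query 2 returns: [(35.2,)]

Reason: AVG vs SUM give different aggregate values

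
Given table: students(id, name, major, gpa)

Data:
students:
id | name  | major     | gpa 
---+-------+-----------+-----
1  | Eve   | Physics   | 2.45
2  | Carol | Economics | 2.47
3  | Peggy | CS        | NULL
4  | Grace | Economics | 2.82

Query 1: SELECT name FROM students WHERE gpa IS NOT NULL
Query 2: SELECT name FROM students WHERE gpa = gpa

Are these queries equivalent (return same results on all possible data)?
Yes, equivalent

Both queries return: [('Carol',), ('Eve',), ('Grace',)]

Reason: IS NOT NULL vs self-equality (both exclude NULLs)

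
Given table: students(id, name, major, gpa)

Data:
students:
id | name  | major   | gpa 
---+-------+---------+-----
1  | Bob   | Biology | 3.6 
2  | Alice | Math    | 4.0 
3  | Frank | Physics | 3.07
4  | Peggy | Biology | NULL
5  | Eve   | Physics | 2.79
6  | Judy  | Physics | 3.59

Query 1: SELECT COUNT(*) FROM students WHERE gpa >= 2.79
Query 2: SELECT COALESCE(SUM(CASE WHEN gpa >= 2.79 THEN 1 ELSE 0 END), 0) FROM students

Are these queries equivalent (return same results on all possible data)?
Yes, equivalent

Both queries return: [(5,)]

Reason: COUNT with WHERE vs conditional SUM (COALESCE handles empty-table NULL)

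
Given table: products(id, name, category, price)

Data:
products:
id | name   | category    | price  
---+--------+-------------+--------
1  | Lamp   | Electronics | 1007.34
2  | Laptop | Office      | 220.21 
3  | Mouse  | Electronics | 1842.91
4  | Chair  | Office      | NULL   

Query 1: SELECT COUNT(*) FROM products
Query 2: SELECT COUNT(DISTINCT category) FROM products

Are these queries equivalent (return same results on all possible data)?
No, not equivalent

Query 1 returns: [(4,)]
Query 2 returns: [(2,)]

Reason: COUNT(*) counts rows, COUNT(DISTINCT category) counts unique categorys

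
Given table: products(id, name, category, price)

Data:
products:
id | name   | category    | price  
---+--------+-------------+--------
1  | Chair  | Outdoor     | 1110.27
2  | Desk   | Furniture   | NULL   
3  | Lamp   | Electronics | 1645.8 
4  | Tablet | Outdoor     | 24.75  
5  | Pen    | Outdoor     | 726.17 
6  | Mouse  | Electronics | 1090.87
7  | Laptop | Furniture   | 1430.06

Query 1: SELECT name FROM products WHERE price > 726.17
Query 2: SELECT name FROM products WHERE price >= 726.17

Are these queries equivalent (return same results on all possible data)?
No, not equivalent

Query 1 returns: [('Chair',), ('Lamp',), ('Mouse',), ('Laptop',)]
Query 2 returns: [('Chair',), ('Lamp',), ('Pen',), ('Mouse',), ('Laptop',)]

Reason: > vs >= gives different results when price = 726.17 exists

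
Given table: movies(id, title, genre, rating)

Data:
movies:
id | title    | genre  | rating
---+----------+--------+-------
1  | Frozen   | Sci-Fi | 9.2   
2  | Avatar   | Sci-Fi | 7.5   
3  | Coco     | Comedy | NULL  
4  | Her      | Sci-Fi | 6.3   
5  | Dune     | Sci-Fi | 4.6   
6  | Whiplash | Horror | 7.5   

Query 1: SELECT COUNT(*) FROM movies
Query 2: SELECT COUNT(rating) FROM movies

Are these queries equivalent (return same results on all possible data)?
No, not equivalent

Query 1 returns: [(6,)]
Query 2 returns: [(5,)]

Reason: COUNT(*) includes NULLs, COUNT(column) excludes them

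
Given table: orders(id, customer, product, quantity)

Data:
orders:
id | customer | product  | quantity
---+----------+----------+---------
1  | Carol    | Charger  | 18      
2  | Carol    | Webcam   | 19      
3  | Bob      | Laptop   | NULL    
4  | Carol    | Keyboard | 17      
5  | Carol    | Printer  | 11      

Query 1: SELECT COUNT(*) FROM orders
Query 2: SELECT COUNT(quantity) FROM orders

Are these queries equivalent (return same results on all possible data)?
No, not equivalent

Query 1 returns: [(5,)]
Query 2 returns: [(4,)]

Reason: COUNT(*) includes NULLs, COUNT(column) excludes them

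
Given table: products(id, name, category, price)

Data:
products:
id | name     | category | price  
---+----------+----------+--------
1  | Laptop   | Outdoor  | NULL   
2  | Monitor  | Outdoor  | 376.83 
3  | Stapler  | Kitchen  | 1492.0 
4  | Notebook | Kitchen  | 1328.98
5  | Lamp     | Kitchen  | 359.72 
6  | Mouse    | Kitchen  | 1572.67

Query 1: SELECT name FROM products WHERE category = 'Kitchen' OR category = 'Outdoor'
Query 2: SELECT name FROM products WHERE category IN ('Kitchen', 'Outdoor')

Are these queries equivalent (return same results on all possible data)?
Yes, equivalent

Both queries return: [('Lamp',), ('Laptop',), ('Monitor',), ('Mouse',), ('Notebook',), ('Stapler',)]

Reason: OR vs IN are equivalent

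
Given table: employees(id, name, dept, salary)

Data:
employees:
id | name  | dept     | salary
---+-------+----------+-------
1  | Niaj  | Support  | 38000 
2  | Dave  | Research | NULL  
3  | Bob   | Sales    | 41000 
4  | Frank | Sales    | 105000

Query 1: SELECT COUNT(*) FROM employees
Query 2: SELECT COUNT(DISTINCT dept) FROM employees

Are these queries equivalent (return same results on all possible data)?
No, not equivalent

Query 1 returns: [(4,)]
Query 2 returns: [(3,)]

Reason: COUNT(*) counts rows, COUNT(DISTINCT dept) counts unique depts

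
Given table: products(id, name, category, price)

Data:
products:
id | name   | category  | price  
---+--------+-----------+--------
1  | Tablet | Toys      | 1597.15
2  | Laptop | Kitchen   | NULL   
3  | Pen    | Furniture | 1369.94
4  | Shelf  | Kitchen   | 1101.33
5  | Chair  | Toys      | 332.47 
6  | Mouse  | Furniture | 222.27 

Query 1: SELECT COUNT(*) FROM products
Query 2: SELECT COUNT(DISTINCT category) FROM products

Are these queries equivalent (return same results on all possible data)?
No, not equivalent

Query 1 returns: [(6,)]
Query 2 returns: [(3,)]

Reason: COUNT(*) counts rows, COUNT(DISTINCT category) counts unique categorys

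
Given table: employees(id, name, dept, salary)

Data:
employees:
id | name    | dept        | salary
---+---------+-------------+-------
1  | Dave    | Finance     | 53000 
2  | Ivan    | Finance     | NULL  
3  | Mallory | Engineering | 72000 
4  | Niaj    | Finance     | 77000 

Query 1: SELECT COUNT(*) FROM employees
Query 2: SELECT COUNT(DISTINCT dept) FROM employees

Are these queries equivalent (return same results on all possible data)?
No, not equivalent

Query 1 returns: [(4,)]
Query 2 returns: [(2,)]

Reason: COUNT(*) counts rows, COUNT(DISTINCT dept) counts unique depts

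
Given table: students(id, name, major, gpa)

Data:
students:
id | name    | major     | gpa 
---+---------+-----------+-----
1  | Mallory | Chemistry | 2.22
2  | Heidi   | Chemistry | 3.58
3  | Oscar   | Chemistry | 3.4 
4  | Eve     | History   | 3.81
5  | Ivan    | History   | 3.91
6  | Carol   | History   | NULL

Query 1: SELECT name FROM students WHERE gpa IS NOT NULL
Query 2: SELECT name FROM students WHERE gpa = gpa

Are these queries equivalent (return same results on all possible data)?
Yes, equivalent

Both queries return: [('Eve',), ('Heidi',), ('Ivan',), ('Mallory',), ('Oscar',)]

Reason: IS NOT NULL vs self-equality (both exclude NULLs)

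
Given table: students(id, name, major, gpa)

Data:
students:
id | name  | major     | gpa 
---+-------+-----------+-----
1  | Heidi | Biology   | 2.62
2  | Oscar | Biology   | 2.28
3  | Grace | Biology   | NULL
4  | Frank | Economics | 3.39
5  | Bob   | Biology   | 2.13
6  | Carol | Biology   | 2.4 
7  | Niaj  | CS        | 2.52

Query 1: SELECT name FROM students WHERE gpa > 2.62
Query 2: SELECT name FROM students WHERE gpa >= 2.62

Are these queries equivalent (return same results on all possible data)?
No, not equivalent

Query 1 returns: [('Frank',)]
Query 2 returns: [('Heidi',), ('Frank',)]

Reason: > vs >= gives different results when gpa = 2.62 exists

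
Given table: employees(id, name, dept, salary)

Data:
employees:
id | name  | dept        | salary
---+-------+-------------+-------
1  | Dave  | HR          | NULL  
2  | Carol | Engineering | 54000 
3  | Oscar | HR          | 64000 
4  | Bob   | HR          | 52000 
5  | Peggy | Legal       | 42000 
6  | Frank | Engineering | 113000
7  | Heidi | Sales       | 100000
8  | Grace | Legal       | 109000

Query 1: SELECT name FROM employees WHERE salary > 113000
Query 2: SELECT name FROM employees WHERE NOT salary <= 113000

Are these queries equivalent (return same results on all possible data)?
Yes, equivalent

Both queries return: []

Reason: Both filter salary > 113000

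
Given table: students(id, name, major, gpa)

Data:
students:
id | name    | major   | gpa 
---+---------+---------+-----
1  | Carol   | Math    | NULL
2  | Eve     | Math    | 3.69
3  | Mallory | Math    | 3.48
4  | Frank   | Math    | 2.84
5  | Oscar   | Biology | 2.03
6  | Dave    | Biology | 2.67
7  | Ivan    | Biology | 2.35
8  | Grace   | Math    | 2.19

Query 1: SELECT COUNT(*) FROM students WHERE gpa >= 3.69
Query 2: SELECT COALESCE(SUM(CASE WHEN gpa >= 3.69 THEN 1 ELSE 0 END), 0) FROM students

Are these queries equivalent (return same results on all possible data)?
Yes, equivalent

Both queries return: [(1,)]

Reason: COUNT with WHERE vs conditional SUM (COALESCE handles empty-table NULL)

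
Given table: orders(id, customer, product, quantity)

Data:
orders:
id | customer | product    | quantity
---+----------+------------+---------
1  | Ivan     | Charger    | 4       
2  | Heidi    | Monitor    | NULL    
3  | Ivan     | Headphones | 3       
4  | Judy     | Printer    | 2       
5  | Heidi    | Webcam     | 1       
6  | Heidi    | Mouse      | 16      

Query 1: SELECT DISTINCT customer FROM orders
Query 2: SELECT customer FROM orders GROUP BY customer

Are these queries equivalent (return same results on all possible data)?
Yes, equivalent

Both queries return: [('Heidi',), ('Ivan',), ('Judy',)]

Reason: Both get unique customers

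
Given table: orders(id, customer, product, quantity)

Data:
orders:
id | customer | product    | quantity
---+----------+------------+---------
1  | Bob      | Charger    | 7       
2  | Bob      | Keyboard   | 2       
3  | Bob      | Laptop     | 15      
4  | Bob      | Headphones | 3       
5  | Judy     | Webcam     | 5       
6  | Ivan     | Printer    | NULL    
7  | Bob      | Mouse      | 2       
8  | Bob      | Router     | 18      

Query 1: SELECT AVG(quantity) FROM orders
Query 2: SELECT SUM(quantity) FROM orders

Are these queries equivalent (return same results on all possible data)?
No, not equivalent

Query 1 returns: [(7.428571428571429,)]
Query 2 returns: [(52,)]

Reason: AVG vs SUM give different aggregate values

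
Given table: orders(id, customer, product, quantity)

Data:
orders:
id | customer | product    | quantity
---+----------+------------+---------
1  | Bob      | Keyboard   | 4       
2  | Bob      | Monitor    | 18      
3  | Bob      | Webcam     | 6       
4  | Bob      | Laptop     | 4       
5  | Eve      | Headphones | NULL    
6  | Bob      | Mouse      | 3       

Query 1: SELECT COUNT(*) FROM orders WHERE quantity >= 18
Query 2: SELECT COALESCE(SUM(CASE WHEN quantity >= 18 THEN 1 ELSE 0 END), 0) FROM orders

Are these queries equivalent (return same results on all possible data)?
Yes, equivalent

Both queries return: [(1,)]

Reason: COUNT with WHERE vs conditional SUM (COALESCE handles empty-table NULL)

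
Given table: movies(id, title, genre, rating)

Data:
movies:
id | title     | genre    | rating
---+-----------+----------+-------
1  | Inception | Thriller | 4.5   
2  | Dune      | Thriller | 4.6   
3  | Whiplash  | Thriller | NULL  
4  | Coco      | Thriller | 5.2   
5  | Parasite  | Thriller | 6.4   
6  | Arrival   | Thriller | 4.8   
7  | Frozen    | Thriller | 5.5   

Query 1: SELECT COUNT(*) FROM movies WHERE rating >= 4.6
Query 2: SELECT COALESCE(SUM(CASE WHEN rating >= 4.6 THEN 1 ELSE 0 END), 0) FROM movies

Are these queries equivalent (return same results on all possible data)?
Yes, equivalent

Both queries return: [(5,)]

Reason: COUNT with WHERE vs conditional SUM (COALESCE handles empty-table NULL)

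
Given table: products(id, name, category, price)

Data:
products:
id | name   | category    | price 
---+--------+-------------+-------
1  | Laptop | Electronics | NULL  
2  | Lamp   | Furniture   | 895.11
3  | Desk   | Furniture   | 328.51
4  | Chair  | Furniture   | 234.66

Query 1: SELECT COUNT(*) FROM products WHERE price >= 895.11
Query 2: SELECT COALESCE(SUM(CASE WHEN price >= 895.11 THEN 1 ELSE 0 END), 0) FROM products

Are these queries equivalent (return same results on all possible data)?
Yes, equivalent

Both queries return: [(1,)]

Reason: COUNT with WHERE vs conditional SUM (COALESCE handles empty-table NULL)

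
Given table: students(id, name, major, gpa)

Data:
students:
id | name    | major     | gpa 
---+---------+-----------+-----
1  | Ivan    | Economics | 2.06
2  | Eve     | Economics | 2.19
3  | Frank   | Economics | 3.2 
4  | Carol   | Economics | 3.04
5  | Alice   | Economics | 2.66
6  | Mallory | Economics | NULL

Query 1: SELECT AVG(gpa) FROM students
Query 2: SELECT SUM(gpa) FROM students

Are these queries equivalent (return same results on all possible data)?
No, not equivalent

Query 1 returns: [(2.63,)]
Query 2 returns: [(13.15,)]

Reason: AVG vs SUM give different aggregate values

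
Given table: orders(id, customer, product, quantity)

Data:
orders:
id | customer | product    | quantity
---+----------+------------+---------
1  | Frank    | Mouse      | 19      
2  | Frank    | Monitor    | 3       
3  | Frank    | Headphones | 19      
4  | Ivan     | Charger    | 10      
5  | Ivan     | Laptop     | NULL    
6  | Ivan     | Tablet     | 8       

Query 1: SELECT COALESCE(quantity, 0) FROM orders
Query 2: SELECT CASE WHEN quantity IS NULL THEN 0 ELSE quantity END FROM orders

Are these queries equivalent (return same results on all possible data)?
Yes, equivalent

Both queries return: [(0,), (3,), (8,), (10,), (19,), (19,)]

Reason: COALESCE vs CASE for NULL handling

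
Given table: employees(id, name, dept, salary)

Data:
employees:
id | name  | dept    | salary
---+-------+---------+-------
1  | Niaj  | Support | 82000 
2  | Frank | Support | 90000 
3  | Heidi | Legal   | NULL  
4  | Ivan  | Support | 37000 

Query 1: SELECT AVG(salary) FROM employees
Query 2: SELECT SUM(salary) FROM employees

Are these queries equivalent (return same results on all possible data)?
No, not equivalent

Query 1 returns: [(69666.66666666667,)]
Query 2 returns: [(209000,)]

Reason: AVG vs SUM give different aggregate values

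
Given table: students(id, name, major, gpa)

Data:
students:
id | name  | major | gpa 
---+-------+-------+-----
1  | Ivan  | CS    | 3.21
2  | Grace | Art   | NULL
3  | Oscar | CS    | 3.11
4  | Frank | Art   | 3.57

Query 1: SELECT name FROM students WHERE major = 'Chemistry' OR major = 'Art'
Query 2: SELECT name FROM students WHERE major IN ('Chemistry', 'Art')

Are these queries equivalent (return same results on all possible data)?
Yes, equivalent

Both queries return: [('Frank',), ('Grace',)]

Reason: OR vs IN are equivalent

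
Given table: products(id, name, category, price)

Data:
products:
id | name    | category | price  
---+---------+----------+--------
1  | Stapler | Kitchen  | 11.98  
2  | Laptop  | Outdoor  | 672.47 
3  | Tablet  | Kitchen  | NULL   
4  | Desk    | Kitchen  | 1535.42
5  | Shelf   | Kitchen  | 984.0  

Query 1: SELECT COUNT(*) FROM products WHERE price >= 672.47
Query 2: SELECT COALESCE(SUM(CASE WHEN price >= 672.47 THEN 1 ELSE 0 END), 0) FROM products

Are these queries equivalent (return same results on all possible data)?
Yes, equivalent

Both queries return: [(3,)]

Reason: COUNT with WHERE vs conditional SUM (COALESCE handles empty-table NULL)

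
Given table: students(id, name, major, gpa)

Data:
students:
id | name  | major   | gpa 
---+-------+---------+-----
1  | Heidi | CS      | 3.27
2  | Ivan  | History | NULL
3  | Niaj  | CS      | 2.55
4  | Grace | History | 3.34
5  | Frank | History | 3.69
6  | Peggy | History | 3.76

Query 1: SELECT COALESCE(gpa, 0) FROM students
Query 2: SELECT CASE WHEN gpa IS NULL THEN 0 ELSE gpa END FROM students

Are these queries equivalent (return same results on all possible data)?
Yes, equivalent

Both queries return: [(0,), (2.55,), (3.27,), (3.34,), (3.69,), (3.76,)]

Reason: COALESCE vs CASE for NULL handling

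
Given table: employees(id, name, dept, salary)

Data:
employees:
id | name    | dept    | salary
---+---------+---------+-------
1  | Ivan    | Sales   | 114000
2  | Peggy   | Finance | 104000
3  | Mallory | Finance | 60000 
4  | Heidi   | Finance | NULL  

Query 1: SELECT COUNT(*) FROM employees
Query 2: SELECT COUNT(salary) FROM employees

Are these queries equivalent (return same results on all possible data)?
No, not equivalent

Query 1 returns: [(4,)]
Query 2 returns: [(3,)]

Reason: COUNT(*) includes NULLs, COUNT(column) excludes them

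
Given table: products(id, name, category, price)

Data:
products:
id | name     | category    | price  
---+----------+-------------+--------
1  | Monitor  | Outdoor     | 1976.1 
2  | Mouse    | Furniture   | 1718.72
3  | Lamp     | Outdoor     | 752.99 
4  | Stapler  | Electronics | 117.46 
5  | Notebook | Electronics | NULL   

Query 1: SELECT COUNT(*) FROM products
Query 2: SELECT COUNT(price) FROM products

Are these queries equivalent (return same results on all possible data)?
No, not equivalent

Query 1 returns: [(5,)]
Query 2 returns: [(4,)]

Reason: COUNT(*) includes NULLs, COUNT(column) excludes them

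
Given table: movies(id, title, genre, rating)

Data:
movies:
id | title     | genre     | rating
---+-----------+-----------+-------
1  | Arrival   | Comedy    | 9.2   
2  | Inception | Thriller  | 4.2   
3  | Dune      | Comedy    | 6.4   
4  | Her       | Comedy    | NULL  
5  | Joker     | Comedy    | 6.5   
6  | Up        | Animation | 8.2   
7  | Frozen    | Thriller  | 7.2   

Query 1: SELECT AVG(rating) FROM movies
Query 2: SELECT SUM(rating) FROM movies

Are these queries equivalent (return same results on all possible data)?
No, not equivalent

Query 1 returns: [(6.95,)]
Query 2 returns: [(41.7,)]

Reason: AVG vs SUM give different aggregate values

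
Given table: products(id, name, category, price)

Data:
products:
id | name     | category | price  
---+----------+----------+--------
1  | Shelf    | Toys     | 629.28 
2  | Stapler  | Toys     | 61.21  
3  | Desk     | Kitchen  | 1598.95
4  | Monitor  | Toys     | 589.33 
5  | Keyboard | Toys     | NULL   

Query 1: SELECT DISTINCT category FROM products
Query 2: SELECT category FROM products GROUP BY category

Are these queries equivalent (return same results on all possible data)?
Yes, equivalent

Both queries return: [('Kitchen',), ('Toys',)]

Reason: Both get unique categorys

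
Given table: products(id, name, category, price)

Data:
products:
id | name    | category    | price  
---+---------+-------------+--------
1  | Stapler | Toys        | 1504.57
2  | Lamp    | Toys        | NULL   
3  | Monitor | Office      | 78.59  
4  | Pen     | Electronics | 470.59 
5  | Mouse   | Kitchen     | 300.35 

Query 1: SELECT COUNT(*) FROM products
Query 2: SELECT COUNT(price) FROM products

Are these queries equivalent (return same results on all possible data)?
No, not equivalent

Query 1 returns: [(5,)]
Query 2 returns: [(4,)]

Reason: COUNT(*) includes NULLs, COUNT(column) excludes them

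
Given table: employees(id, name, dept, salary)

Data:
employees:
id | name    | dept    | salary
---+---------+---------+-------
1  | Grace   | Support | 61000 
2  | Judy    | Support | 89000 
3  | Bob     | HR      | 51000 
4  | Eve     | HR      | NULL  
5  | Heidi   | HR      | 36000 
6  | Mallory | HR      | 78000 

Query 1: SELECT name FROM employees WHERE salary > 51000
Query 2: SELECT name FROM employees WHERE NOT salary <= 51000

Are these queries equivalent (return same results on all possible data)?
Yes, equivalent

Both queries return: [('Grace',), ('Judy',), ('Mallory',)]

Reason: Both filter salary > 51000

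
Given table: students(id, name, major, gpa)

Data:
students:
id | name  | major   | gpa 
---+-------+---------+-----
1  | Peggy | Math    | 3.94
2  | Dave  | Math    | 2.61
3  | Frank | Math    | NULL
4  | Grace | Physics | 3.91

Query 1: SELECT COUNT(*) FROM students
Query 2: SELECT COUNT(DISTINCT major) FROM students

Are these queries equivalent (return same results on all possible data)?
No, not equivalent

Query 1 returns: [(4,)]
Query 2 returns: [(2,)]

Reason: COUNT(*) counts rows, COUNT(DISTINCT major) counts unique majors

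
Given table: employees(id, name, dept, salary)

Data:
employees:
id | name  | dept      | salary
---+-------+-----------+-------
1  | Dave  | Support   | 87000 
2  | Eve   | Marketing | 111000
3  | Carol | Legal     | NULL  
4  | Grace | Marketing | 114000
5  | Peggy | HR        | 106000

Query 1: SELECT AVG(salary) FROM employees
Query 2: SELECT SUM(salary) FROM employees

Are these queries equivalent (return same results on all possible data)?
No, not equivalent

Query 1 returns: [(104500.0,)]
Query 2 returns: [(418000,)]

Reason: AVG vs SUM give different aggregate values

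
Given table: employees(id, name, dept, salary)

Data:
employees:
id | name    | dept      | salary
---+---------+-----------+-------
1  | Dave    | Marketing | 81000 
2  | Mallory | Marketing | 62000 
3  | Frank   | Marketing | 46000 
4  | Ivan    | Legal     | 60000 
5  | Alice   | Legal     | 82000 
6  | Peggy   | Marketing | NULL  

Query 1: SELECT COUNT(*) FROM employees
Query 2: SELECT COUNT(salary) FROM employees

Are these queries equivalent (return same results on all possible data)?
No, not equivalent

Query 1 returns: [(6,)]
Query 2 returns: [(5,)]

Reason: COUNT(*) includes NULLs, COUNT(column) excludes them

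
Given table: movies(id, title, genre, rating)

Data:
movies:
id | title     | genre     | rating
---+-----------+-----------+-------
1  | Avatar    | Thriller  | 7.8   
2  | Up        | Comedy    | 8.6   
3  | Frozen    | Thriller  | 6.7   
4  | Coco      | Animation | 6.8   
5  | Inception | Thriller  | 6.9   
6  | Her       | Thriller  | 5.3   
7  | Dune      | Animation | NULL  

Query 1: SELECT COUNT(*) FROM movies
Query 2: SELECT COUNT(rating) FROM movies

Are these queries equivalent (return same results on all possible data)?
No, not equivalent

Query 1 returns: [(7,)]
Query 2 returns: [(6,)]

Reason: COUNT(*) includes NULLs, COUNT(column) excludes them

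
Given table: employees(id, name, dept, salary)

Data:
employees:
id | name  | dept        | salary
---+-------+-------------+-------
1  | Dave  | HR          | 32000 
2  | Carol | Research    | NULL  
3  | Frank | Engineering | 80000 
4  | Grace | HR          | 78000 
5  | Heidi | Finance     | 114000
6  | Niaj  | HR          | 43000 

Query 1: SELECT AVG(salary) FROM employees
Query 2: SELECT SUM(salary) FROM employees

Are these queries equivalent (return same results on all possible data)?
No, not equivalent

Query 1 returns: [(69400.0,)]
Query 2 returns: [(347000,)]

Reason: AVG vs SUM give different aggregate values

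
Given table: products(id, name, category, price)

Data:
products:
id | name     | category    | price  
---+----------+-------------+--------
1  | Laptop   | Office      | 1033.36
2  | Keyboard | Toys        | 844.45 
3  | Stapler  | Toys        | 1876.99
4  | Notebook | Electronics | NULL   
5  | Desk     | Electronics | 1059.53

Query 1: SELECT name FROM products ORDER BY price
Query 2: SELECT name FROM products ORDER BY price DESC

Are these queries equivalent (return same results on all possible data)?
No, not equivalent

Query 1 returns: [('Notebook',), ('Keyboard',), ('Laptop',), ('Desk',), ('Stapler',)]
Query 2 returns: [('Stapler',), ('Desk',), ('Laptop',), ('Keyboard',), ('Notebook',)]

Reason: ASC vs DESC gives opposite ordering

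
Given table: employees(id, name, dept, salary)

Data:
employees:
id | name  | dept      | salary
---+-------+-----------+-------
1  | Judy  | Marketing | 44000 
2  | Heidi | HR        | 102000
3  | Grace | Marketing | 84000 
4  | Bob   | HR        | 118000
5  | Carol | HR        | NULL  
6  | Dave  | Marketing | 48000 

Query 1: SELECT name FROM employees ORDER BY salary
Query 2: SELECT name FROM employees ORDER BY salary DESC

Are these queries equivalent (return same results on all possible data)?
No, not equivalent

Query 1 returns: [('Carol',), ('Judy',), ('Dave',), ('Grace',), ('Heidi',), ('Bob',)]
Query 2 returns: [('Bob',), ('Heidi',), ('Grace',), ('Dave',), ('Judy',), ('Carol',)]

Reason: ASC vs DESC gives opposite ordering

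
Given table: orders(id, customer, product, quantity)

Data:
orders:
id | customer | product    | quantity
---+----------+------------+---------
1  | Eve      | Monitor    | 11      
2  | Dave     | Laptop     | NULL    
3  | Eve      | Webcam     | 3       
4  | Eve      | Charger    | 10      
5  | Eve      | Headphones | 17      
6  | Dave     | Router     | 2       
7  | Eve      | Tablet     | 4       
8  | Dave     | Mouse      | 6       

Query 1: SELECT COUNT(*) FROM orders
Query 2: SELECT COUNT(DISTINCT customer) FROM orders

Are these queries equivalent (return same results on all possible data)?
No, not equivalent

Query 1 returns: [(8,)]
Query 2 returns: [(2,)]

Reason: COUNT(*) counts rows, COUNT(DISTINCT customer) counts unique customers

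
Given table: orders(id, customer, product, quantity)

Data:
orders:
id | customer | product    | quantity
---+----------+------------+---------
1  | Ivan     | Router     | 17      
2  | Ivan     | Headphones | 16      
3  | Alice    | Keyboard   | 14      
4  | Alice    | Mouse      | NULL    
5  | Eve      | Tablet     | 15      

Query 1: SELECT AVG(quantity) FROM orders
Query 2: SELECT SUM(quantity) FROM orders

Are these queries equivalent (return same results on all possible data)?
No, not equivalent

Query 1 returns: [(15.5,)]
Query 2 returns: [(62,)]

Reason: AVG vs SUM give different aggregate values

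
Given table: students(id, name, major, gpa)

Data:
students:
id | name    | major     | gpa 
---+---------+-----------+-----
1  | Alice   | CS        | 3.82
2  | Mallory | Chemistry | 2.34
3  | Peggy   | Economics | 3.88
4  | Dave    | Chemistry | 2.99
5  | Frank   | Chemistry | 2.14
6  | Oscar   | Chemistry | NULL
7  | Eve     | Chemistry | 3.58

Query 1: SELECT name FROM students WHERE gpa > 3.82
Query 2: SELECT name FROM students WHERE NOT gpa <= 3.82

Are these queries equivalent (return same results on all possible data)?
Yes, equivalent

Both queries return: [('Peggy',)]

Reason: Both filter gpa > 3.82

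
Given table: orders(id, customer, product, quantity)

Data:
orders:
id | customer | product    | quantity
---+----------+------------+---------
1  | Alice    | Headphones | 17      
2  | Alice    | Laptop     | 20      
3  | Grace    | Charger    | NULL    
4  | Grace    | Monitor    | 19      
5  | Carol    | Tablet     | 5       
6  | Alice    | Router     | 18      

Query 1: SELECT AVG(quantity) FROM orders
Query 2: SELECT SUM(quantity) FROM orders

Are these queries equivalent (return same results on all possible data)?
No, not equivalent

Query 1 returns: [(15.8,)]
Query 2 returns: [(79,)]

Reason: AVG vs SUM give different aggregate values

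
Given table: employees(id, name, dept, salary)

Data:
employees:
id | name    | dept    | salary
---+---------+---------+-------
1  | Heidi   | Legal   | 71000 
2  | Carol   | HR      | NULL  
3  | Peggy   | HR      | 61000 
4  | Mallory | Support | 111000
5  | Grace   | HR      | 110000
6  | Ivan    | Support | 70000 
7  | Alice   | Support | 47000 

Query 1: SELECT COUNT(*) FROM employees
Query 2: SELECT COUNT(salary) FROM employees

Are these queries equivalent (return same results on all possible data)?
No, not equivalent

Query 1 returns: [(7,)]
Query 2 returns: [(6,)]

Reason: COUNT(*) includes NULLs, COUNT(column) excludes them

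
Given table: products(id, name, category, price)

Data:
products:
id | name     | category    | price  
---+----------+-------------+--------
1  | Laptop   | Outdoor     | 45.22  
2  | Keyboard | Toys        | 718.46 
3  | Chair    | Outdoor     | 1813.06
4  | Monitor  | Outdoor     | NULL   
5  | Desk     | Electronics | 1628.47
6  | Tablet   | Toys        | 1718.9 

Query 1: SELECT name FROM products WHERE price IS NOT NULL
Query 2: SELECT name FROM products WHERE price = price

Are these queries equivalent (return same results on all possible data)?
Yes, equivalent

Both queries return: [('Chair',), ('Desk',), ('Keyboard',), ('Laptop',), ('Tablet',)]

Reason: IS NOT NULL vs self-equality (both exclude NULLs)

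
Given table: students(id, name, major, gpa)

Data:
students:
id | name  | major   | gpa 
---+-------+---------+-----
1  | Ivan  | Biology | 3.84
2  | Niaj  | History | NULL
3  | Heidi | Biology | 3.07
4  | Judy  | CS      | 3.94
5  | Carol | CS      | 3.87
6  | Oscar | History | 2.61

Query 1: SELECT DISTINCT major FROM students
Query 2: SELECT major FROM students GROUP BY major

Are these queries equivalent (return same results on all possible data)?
Yes, equivalent

Both queries return: [('Biology',), ('CS',), ('History',)]

Reason: Both get unique majors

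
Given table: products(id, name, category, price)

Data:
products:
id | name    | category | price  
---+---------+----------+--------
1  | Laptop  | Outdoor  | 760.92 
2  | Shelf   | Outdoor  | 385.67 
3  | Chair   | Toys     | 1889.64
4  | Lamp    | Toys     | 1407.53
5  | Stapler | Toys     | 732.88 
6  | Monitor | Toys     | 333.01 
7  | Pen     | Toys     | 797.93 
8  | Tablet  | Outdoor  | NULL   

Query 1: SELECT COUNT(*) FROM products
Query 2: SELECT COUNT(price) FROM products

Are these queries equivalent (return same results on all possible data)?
No, not equivalent

Query 1 returns: [(8,)]
Query 2 returns: [(7,)]

Reason: COUNT(*) includes NULLs, COUNT(column) excludes them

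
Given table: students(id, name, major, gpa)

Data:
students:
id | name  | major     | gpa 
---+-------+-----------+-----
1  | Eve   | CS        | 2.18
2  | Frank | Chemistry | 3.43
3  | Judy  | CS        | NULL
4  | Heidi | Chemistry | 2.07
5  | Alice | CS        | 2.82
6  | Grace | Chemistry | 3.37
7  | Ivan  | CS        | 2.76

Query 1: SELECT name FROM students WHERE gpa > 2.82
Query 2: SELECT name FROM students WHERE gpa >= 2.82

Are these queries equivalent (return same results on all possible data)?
No, not equivalent

Query 1 returns: [('Frank',), ('Grace',)]
Query 2 returns: [('Frank',), ('Alice',), ('Grace',)]

Reason: > vs >= gives different results when gpa = 2.82 exists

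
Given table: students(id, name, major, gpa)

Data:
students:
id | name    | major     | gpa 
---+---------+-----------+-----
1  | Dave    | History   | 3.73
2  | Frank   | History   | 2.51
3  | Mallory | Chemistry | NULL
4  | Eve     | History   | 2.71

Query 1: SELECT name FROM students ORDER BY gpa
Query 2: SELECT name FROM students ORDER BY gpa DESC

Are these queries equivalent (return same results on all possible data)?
No, not equivalent

Query 1 returns: [('Mallory',), ('Frank',), ('Eve',), ('Dave',)]
Query 2 returns: [('Dave',), ('Eve',), ('Frank',), ('Mallory',)]

Reason: ASC vs DESC gives opposite ordering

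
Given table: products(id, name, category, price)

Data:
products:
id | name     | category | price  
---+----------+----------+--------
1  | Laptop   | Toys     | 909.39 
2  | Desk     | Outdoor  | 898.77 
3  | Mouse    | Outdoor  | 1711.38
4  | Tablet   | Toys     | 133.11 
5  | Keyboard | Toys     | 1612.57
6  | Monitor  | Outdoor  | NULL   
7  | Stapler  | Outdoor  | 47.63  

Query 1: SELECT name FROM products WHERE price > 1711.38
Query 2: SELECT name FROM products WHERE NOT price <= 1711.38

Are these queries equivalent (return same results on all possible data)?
Yes, equivalent

Both queries return: []

Reason: Both filter price > 1711.38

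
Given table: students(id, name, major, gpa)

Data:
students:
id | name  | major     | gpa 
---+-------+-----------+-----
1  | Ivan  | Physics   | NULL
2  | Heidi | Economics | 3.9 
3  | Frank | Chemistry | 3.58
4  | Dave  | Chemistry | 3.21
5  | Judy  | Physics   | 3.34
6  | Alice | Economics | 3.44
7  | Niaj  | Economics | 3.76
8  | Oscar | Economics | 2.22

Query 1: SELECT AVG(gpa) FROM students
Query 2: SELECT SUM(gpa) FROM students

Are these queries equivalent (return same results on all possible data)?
No, not equivalent

Query 1 returns: [(3.35,)]
Query 2 returns: [(23.45,)]

Reason: AVG vs SUM give different aggregate values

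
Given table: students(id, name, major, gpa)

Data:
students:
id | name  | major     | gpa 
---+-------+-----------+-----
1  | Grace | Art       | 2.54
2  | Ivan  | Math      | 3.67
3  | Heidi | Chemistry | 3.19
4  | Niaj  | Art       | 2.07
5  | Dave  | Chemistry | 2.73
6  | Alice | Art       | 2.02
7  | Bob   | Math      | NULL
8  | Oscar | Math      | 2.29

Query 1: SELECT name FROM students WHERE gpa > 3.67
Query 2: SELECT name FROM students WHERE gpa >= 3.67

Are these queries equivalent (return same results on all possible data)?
No, not equivalent

Query 1 returns: []
Query 2 returns: [('Ivan',)]

Reason: > vs >= gives different results when gpa = 3.67 exists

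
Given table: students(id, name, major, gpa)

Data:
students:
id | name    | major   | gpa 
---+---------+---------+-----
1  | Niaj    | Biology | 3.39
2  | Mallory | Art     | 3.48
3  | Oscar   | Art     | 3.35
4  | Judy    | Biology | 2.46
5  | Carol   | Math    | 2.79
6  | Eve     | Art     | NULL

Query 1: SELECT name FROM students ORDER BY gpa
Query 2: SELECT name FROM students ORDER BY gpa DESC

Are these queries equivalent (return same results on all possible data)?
No, not equivalent

Query 1 returns: [('Eve',), ('Judy',), ('Carol',), ('Oscar',), ('Niaj',), ('Mallory',)]
Query 2 returns: [('Mallory',), ('Niaj',), ('Oscar',), ('Carol',), ('Judy',), ('Eve',)]

Reason: ASC vs DESC gives opposite ordering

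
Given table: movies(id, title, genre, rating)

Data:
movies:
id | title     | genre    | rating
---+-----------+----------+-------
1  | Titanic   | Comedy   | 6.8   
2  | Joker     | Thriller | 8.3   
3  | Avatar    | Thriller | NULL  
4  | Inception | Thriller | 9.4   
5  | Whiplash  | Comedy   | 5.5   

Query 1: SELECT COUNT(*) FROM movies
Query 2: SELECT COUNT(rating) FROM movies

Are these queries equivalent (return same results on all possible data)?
No, not equivalent

Query 1 returns: [(5,)]
Query 2 returns: [(4,)]

Reason: COUNT(*) includes NULLs, COUNT(column) excludes them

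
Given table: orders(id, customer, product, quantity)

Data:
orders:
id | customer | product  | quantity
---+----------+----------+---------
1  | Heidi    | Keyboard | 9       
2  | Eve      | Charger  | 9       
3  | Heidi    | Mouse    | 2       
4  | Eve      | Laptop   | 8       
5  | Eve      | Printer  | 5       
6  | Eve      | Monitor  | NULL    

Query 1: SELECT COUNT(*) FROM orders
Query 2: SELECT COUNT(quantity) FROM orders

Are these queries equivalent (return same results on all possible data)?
No, not equivalent

Query 1 returns: [(6,)]
Query 2 returns: [(5,)]

Reason: COUNT(*) includes NULLs, COUNT(column) excludes them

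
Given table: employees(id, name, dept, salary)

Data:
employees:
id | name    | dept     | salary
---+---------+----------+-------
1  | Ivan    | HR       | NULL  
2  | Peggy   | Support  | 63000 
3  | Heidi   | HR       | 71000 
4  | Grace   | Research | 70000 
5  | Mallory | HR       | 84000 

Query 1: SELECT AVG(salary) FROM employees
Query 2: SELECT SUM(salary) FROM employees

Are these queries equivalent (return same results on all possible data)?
No, not equivalent

Query 1 returns: [(72000.0,)]
Query 2 returns: [(288000,)]

Reason: AVG vs SUM give different aggregate values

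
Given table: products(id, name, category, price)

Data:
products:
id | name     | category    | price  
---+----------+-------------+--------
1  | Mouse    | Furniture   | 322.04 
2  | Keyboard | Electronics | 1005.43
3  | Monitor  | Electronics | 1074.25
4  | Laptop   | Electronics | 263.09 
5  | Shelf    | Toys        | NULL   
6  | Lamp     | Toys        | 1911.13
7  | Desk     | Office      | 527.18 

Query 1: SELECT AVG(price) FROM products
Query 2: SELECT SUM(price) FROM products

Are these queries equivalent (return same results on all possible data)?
No, not equivalent

Query 1 returns: [(850.52,)]
Query 2 returns: [(5103.12,)]

Reason: AVG vs SUM give different aggregate values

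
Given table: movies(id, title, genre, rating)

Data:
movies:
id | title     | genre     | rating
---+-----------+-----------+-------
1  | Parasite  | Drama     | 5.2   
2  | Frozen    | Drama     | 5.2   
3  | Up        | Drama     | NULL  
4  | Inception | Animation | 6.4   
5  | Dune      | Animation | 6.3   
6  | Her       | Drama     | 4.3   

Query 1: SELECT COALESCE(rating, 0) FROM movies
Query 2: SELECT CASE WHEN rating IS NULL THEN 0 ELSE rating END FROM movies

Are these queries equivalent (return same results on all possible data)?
Yes, equivalent

Both queries return: [(0,), (4.3,), (5.2,), (5.2,), (6.3,), (6.4,)]

Reason: COALESCE vs CASE for NULL handling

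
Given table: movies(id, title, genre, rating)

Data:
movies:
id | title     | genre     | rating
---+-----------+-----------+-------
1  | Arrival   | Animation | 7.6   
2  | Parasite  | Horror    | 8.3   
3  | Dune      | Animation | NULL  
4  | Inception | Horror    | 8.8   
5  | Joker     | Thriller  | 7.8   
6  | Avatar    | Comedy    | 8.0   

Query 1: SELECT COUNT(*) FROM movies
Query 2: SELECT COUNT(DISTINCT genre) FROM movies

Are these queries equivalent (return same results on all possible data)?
No, not equivalent

Query 1 returns: [(6,)]
Query 2 returns: [(4,)]

Reason: COUNT(*) counts rows, COUNT(DISTINCT genre) counts unique genres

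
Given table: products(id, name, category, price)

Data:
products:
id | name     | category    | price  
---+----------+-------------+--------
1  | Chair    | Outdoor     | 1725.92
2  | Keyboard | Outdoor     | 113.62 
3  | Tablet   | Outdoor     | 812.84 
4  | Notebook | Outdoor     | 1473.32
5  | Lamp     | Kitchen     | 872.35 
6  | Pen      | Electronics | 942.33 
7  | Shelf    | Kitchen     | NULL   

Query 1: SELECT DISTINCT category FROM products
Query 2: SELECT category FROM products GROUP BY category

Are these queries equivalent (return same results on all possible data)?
Yes, equivalent

Both queries return: [('Electronics',), ('Kitchen',), ('Outdoor',)]

Reason: Both get unique categorys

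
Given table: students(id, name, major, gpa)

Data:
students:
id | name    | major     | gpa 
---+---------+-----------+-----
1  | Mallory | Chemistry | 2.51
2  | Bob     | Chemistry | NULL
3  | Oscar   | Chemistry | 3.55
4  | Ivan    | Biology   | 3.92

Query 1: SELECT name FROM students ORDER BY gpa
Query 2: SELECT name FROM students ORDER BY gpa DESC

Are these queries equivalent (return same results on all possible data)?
No, not equivalent

Query 1 returns: [('Bob',), ('Mallory',), ('Oscar',), ('Ivan',)]
Query 2 returns: [('Ivan',), ('Oscar',), ('Mallory',), ('Bob',)]

Reason: ASC vs DESC gives opposite ordering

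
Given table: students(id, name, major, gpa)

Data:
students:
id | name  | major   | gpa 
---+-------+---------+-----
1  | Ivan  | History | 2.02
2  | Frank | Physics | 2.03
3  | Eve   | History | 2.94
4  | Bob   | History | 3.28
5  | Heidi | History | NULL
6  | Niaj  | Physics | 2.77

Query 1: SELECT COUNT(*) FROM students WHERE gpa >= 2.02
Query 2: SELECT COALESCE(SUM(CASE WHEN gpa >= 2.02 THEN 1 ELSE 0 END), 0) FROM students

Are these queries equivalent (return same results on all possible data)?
Yes, equivalent

Both queries return: [(5,)]

Reason: COUNT with WHERE vs conditional SUM (COALESCE handles empty-table NULL)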